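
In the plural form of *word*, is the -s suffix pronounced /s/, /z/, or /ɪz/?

The stem *word* ends in a voiced non-sibilant sound.
The plural suffix surfaces as /ɪz/ after sibilants, /s/ after other voiceless consonants, and /z/ after other voiced sounds.
So the plural -s on *word* is pronounced /z/.

/z/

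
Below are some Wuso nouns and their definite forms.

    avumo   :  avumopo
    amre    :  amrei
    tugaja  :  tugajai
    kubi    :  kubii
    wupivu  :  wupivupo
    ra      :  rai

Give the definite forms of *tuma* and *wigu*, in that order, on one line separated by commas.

Looking at the last vowel of each stem: -po when the last vowel of the stem is a rounded vowel (*avumo*, *wupivu*); -i when the last vowel of the stem is an unrounded vowel (*amre*, *tugaja*, *kubi*, *ra*).
The last vowel of *tuma* is /a/, which is an unrounded vowel, so the suffix is -i, giving *tumai*.
Since the last vowel of *wigu* is /u/ (a rounded vowel), it takes -po, giving *wigupo*.

tumai, wigupo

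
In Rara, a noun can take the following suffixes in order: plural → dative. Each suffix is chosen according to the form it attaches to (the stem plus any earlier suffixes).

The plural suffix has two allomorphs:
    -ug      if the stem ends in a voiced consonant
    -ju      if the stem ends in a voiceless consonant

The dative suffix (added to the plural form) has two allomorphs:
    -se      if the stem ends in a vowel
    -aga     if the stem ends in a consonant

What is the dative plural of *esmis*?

Since the final consonant of *esmis* is /s/ (voiceless), it takes -ju, giving *esmisju*.
Since the final sound of the plural form *esmisju* is /u/ (a vowel), it takes -se, giving *esmisjuse*.

esmisjuse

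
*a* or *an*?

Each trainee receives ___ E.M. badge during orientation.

an

The indefinite article is chosen by the initial *sound* of the following word, not its spelling.
The initialism *E.M.* is read letter by letter; the first letter, E, is pronounced /iː/, which begins with a vowel sound.
So the article is *an*: Each trainee receives an E.M. badge during orientation.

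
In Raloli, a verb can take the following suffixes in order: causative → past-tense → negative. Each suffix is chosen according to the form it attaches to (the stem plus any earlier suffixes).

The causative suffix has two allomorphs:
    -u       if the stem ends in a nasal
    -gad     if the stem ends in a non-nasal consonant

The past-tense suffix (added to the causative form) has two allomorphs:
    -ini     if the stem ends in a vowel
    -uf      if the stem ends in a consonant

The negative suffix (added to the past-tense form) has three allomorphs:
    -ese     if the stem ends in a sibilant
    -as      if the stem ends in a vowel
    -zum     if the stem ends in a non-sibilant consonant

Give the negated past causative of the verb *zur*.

*zur* — final consonant /r/ (non-nasal) → -gad → *zurgad*.
The causative form *zurgad* — final sound /d/ (a consonant) → -uf → *zurgaduf*.
The past-tense form *zurgaduf* — final sound /f/ (a non-sibilant consonant) → -zum → *zurgadufzum*.

zurgadufzum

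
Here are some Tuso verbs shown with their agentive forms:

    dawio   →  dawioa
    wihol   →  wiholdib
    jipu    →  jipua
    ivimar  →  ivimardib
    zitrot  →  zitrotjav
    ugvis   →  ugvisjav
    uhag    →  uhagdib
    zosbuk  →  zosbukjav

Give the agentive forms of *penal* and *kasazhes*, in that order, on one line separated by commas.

The suffix is conditioned by the final sound: -jav when the stem ends in a voiceless consonant (*zitrot*, *ugvis*, *zosbuk*); -dib when the stem ends in a voiced consonant (*wihol*, *ivimar*, *uhag*); -a when the stem ends in a vowel (*dawio*, *jipu*).
The final sound of *penal* is /l/, which is a voiced consonant, so the suffix is -dib, giving *penaldib*.
*kasazhes* — final sound /s/ (a voiceless consonant) → -jav → *kasazhesjav*.

penaldib, kasazhesjav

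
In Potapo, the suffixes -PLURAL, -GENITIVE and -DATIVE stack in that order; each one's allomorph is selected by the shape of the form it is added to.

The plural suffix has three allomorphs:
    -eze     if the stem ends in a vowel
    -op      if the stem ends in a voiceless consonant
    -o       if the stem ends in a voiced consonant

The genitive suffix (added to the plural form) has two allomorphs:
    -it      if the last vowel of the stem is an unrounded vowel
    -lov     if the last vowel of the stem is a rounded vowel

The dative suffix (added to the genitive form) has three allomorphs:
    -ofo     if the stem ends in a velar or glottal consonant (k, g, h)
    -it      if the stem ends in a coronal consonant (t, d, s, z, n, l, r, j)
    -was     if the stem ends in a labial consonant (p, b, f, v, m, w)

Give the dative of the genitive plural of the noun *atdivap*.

atdivapoplovwas

The final sound of *atdivap* is /p/, which is a voiceless consonant, so the plural suffix is -op, giving *atdivapop*.
The last vowel of the plural form *atdivapop* is /o/, which is a rounded vowel, so the genitive suffix is -lov, giving *atdivapoplov*.
Since the final consonant of the genitive form *atdivapoplov* is /v/ (labial), it takes -was, giving *atdivapoplovwas*.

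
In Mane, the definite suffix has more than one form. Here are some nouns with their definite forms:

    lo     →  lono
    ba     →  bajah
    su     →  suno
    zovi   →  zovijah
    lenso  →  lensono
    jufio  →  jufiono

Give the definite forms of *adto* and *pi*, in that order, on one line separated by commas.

adtono, pijah

The alternation tracks the last vowel of the stem — -no when the last vowel of the stem is a rounded vowel (*lo*, *su*, *lenso*, *jufio*); -jah when the last vowel of the stem is an unrounded vowel (*ba*, *zovi*).
Since the last vowel of *adto* is /o/ (a rounded vowel), it takes -no, giving *adtono*.
*pi*: last vowel = /i/, an unrounded vowel → -jah → *pijah*.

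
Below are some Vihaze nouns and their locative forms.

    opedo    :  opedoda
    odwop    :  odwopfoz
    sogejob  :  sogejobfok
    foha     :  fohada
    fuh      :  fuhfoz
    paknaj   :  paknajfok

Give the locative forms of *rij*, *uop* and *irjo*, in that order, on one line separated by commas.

rijfok, uopfoz, irjoda

The alternation tracks the final sound of the stem — -foz when the stem ends in a voiceless consonant (*odwop*, *fuh*); -fok when the stem ends in a voiced consonant (*sogejob*, *paknaj*); -da when the stem ends in a vowel (*opedo*, *foha*).
The final sound of *rij* is /j/, which is a voiced consonant, so the suffix is -fok, giving *rijfok*.
*uop*: final sound = /p/, a voiceless consonant → -foz → *uopfoz*.
*irjo*: final sound = /o/, a vowel → -da → *irjoda*.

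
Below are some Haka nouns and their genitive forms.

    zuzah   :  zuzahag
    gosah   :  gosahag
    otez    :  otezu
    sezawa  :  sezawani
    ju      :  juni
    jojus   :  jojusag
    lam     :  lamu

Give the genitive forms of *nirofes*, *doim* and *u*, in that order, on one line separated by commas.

nirofesag, doimu, uni

The pattern is voicing of the final sound: -ag when the stem ends in a voiceless consonant (*zuzah*, *gosah*, *jojus*); -u when the stem ends in a voiced consonant (*otez*, *lam*); -ni when the stem ends in a vowel (*sezawa*, *ju*).
The final sound of *nirofes* is /s/, which is a voiceless consonant, so the suffix is -ag, giving *nirofesag*.
*doim* — final sound /m/ (a voiced consonant) → -u → *doimu*.
Since the final sound of *u* is /u/ (a vowel), it takes -ni, giving *uni*.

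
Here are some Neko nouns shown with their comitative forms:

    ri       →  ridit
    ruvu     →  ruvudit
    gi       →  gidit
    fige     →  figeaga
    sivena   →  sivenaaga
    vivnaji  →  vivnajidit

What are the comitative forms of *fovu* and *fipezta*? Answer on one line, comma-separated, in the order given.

The pattern is height harmony: -dit when the last vowel of the stem is a high vowel (*ri*, *ruvu*, *gi*, *vivnaji*); -aga when the last vowel of the stem is a non-high vowel (*fige*, *sivena*).
Since the last vowel of *fovu* is /u/ (a high vowel), it takes -dit, giving *fovudit*.
Since the last vowel of *fipezta* is /a/ (a non-high vowel), it takes -aga, giving *fipeztaaga*.

fovudit, fipeztaaga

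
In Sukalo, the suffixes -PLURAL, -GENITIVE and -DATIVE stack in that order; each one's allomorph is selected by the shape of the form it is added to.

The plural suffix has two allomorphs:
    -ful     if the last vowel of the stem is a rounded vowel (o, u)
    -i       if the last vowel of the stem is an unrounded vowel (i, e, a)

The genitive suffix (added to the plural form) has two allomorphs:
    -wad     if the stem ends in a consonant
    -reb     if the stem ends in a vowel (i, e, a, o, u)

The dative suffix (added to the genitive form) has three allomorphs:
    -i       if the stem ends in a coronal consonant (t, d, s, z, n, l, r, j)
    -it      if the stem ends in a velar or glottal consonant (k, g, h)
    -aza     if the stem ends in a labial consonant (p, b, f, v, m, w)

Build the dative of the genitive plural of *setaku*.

*setaku* — last vowel /u/ (a rounded vowel) → -ful → *setakuful*.
The final sound of the plural form *setakuful* is /l/, which is a consonant, so the genitive suffix is -wad, giving *setakufulwad*.
The final consonant of the genitive form *setakufulwad* is /d/, which is coronal, so the dative suffix is -i, giving *setakufulwadi*.

setakufulwadi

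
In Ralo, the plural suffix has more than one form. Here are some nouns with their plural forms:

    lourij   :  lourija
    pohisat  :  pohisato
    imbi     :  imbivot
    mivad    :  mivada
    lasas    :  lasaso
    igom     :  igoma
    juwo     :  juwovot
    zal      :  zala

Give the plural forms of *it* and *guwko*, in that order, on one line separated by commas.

Looking at the final sound of each stem: -o when the stem ends in a voiceless consonant (*pohisat*, *lasas*); -a when the stem ends in a voiced consonant (*lourij*, *mivad*, *igom*, *zal*); -vot when the stem ends in a vowel (*imbi*, *juwo*).
Since the final sound of *it* is /t/ (a voiceless consonant), it takes -o, giving *ito*.
*guwko* — final sound /o/ (a vowel) → -vot → *guwkovot*.

ito, guwkovot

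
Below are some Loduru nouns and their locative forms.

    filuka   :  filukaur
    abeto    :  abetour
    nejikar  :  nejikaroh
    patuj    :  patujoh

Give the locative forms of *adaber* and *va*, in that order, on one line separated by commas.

The suffix is conditioned by the final sound: -oh when the stem ends in a consonant (*nejikar*, *patuj*); -ur when the stem ends in a vowel (*filuka*, *abeto*).
The final sound of *adaber* is /r/, which is a consonant, so the suffix is -oh, giving *adaberoh*.
*va* — final sound /a/ (a vowel) → -ur → *vaur*.

adaberoh, vaur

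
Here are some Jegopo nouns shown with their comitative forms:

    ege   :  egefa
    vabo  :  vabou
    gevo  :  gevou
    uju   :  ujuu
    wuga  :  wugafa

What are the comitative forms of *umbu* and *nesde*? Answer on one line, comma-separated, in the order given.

umbuu, nesdefa

The alternation tracks the last vowel of the stem — -u when the last vowel of the stem is a rounded vowel (*vabo*, *gevo*, *uju*); -fa when the last vowel of the stem is an unrounded vowel (*ege*, *wuga*).
The last vowel of *umbu* is /u/, which is a rounded vowel, so the suffix is -u, giving *umbuu*.
*nesde*: last vowel = /e/, an unrounded vowel → -fa → *nesdefa*.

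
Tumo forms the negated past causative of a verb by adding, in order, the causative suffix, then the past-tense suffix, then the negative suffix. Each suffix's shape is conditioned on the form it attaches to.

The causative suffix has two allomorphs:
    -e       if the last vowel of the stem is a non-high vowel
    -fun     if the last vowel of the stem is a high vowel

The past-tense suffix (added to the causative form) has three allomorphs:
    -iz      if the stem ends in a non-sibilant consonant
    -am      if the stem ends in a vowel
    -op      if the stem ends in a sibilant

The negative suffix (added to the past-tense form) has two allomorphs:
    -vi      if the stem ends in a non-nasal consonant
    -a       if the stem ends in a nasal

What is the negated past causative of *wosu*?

wosufunizvi

*wosu* — last vowel /u/ (a high vowel) → -fun → *wosufun*.
The causative form *wosufun* — final sound /n/ (a non-sibilant consonant) → -iz → *wosufuniz*.
The past-tense form *wosufuniz* — final consonant /z/ (non-nasal) → -vi → *wosufunizvi*.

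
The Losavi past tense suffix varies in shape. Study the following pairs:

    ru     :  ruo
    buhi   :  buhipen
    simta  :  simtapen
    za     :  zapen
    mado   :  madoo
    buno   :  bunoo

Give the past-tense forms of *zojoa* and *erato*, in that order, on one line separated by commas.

The alternation tracks the last vowel of the stem — -o when the last vowel of the stem is a rounded vowel (*ru*, *mado*, *buno*); -pen when the last vowel of the stem is an unrounded vowel (*buhi*, *simta*, *za*).
The last vowel of *zojoa* is /a/, which is an unrounded vowel, so the suffix is -pen, giving *zojoapen*.
*erato*: last vowel = /o/, a rounded vowel → -o → *eratoo*.

zojoapen, eratoo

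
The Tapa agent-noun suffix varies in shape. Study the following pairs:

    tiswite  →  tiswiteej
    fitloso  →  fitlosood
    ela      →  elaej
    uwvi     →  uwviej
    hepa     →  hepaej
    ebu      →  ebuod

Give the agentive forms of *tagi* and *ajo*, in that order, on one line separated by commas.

tagiej, ajood

The alternation tracks the last vowel of the stem — -od when the last vowel of the stem is a rounded vowel (*fitloso*, *ebu*); -ej when the last vowel of the stem is an unrounded vowel (*tiswite*, *ela*, *uwvi*, *hepa*).
The last vowel of *tagi* is /i/, which is an unrounded vowel, so the suffix is -ej, giving *tagiej*.
*ajo* — last vowel /o/ (a rounded vowel) → -od → *ajood*.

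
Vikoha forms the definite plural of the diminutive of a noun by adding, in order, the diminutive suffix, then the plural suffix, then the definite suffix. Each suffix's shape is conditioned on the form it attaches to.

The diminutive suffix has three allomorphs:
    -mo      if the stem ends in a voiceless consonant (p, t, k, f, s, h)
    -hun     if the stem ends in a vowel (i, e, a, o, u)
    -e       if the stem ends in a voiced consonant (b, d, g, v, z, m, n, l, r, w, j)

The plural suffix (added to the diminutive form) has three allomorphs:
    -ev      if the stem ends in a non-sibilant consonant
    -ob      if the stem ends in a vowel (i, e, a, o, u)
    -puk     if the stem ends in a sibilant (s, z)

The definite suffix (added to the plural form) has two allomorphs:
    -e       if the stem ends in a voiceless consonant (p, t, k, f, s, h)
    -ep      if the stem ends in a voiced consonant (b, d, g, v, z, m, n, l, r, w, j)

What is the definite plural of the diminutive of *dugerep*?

dugerepmoobep

*dugerep*: final sound = /p/, a voiceless consonant → -mo → *dugerepmo*.
The final sound of the diminutive form *dugerepmo* is /o/, which is a vowel, so the plural suffix is -ob, giving *dugerepmoob*.
The plural form *dugerepmoob* — final consonant /b/ (voiced) → -ep → *dugerepmoobep*.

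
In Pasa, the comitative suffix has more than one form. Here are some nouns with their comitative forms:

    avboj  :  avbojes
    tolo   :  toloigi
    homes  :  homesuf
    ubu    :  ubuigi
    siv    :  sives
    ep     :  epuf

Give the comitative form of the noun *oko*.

okoigi

The pattern is voicing of the final sound: -uf when the stem ends in a voiceless consonant (*homes*, *ep*); -es when the stem ends in a voiced consonant (*avboj*, *siv*); -igi when the stem ends in a vowel (*tolo*, *ubu*).
The final sound of *oko* is /o/, which is a vowel, so the suffix is -igi, giving *okoigi*.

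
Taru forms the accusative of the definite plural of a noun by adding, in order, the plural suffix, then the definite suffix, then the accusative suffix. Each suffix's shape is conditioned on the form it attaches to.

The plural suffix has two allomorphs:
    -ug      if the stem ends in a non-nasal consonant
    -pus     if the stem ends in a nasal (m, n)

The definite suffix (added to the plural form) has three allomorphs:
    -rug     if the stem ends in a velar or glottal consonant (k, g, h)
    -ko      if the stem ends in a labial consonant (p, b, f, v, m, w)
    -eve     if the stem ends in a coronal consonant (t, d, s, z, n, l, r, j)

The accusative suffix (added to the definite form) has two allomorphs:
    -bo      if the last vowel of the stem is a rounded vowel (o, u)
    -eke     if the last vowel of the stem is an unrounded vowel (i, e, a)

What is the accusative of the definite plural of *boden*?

bodenpuseveeke

Since the final consonant of *boden* is /n/ (a nasal), it takes -pus, giving *bodenpus*.
The plural form *bodenpus* — final consonant /s/ (coronal) → -eve → *bodenpuseve*.
The last vowel of the definite form *bodenpuseve* is /e/, which is an unrounded vowel, so the accusative suffix is -eke, giving *bodenpuseveeke*.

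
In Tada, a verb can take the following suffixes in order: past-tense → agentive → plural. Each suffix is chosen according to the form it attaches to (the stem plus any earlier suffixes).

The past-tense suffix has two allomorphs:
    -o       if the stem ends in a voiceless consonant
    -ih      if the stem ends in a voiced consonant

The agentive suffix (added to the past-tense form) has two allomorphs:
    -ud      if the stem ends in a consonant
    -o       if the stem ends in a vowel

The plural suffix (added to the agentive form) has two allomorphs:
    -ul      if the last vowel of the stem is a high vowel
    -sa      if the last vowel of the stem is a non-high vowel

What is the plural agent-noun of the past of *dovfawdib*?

*dovfawdib*: final consonant = /b/, voiced → -ih → *dovfawdibih*.
The past-tense form *dovfawdibih* — final sound /h/ (a consonant) → -ud → *dovfawdibihud*.
The last vowel of the agentive form *dovfawdibihud* is /u/, which is a high vowel, so the plural suffix is -ul, giving *dovfawdibihudul*.

dovfawdibihudul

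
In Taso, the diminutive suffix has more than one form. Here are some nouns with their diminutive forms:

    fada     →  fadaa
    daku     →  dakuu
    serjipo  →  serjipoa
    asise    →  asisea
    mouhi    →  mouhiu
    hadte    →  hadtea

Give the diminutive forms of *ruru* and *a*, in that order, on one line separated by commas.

The suffix is conditioned by the last vowel: -u when the last vowel of the stem is a high vowel (*daku*, *mouhi*); -a when the last vowel of the stem is a non-high vowel (*fada*, *serjipo*, *asise*, *hadte*).
Since the last vowel of *ruru* is /u/ (a high vowel), it takes -u, giving *ruruu*.
Since the last vowel of *a* is /a/ (a non-high vowel), it takes -a, giving *aa*.

ruruu, aa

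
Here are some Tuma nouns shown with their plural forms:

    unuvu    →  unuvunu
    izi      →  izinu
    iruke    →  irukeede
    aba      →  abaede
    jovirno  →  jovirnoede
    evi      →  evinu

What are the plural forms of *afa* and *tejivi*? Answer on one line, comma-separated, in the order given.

The pattern is height harmony: -nu when the last vowel of the stem is a high vowel (*unuvu*, *izi*, *evi*); -ede when the last vowel of the stem is a non-high vowel (*iruke*, *aba*, *jovirno*).
Since the last vowel of *afa* is /a/ (a non-high vowel), it takes -ede, giving *afaede*.
*tejivi* — last vowel /i/ (a high vowel) → -nu → *tejivinu*.

afaede, tejivinu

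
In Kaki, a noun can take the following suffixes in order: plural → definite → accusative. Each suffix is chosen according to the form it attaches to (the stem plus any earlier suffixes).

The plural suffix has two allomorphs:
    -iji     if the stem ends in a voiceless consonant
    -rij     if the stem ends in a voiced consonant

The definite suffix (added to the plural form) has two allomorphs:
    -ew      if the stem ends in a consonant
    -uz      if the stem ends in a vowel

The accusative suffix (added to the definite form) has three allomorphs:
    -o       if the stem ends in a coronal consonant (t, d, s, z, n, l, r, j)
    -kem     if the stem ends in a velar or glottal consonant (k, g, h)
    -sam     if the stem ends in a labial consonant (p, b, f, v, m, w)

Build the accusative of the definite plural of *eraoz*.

Since the final consonant of *eraoz* is /z/ (voiced), it takes -rij, giving *eraozrij*.
Since the final sound of the plural form *eraozrij* is /j/ (a consonant), it takes -ew, giving *eraozrijew*.
Since the final consonant of the definite form *eraozrijew* is /w/ (labial), it takes -sam, giving *eraozrijewsam*.

eraozrijewsam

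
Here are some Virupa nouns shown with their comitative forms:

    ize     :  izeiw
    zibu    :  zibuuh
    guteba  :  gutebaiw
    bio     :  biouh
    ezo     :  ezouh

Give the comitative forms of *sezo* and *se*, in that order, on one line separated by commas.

The alternation tracks the last vowel of the stem — -uh when the last vowel of the stem is a rounded vowel (*zibu*, *bio*, *ezo*); -iw when the last vowel of the stem is an unrounded vowel (*ize*, *guteba*).
*sezo*: last vowel = /o/, a rounded vowel → -uh → *sezouh*.
*se* — last vowel /e/ (an unrounded vowel) → -iw → *seiw*.

sezouh, seiw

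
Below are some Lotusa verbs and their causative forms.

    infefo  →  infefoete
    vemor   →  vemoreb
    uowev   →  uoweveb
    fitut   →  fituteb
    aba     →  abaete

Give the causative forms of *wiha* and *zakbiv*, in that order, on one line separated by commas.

Looking at the final sound of each stem: -eb when the stem ends in a consonant (*vemor*, *uowev*, *fitut*); -ete when the stem ends in a vowel (*infefo*, *aba*).
*wiha* — final sound /a/ (a vowel) → -ete → *wihaete*.
*zakbiv* — final sound /v/ (a consonant) → -eb → *zakbiveb*.

wihaete, zakbiveb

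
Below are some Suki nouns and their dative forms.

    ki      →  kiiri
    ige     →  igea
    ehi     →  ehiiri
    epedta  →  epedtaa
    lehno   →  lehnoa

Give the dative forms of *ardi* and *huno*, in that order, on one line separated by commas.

ardiiri, hunoa

The alternation tracks the last vowel of the stem — -iri when the last vowel of the stem is a high vowel (*ki*, *ehi*); -a when the last vowel of the stem is a non-high vowel (*ige*, *epedta*, *lehno*).
*ardi*: last vowel = /i/, a high vowel → -iri → *ardiiri*.
*huno*: last vowel = /o/, a non-high vowel → -a → *hunoa*.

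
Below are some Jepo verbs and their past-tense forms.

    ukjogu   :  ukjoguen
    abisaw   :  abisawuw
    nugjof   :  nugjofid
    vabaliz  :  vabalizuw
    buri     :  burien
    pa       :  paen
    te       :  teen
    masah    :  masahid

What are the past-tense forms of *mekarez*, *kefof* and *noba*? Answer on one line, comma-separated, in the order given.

mekarezuw, kefofid, nobaen

Looking at the final sound of each stem: -id when the stem ends in a voiceless consonant (*nugjof*, *masah*); -uw when the stem ends in a voiced consonant (*abisaw*, *vabaliz*); -en when the stem ends in a vowel (*ukjogu*, *buri*, *pa*, *te*).
Since the final sound of *mekarez* is /z/ (a voiced consonant), it takes -uw, giving *mekarezuw*.
*kefof*: final sound = /f/, a voiceless consonant → -id → *kefofid*.
*noba* — final sound /a/ (a vowel) → -en → *nobaen*.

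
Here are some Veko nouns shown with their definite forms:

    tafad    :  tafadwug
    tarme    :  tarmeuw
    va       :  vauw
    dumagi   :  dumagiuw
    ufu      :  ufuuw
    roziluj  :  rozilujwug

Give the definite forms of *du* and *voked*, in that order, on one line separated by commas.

duuw, vokedwug

The alternation tracks the final sound of the stem — -wug when the stem ends in a consonant (*tafad*, *roziluj*); -uw when the stem ends in a vowel (*tarme*, *va*, *dumagi*, *ufu*).
The final sound of *du* is /u/, which is a vowel, so the suffix is -uw, giving *duuw*.
*voked*: final sound = /d/, a consonant → -wug → *vokedwug*.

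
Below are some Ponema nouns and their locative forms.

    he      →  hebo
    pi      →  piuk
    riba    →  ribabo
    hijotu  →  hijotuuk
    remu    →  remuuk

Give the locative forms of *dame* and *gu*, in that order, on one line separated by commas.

damebo, guuk

The alternation tracks the last vowel of the stem — -uk when the last vowel of the stem is a high vowel (*pi*, *hijotu*, *remu*); -bo when the last vowel of the stem is a non-high vowel (*he*, *riba*).
The last vowel of *dame* is /e/, which is a non-high vowel, so the suffix is -bo, giving *damebo*.
*gu*: last vowel = /u/, a high vowel → -uk → *guuk*.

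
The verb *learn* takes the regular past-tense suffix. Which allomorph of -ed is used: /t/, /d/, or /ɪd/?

The stem *learn* ends in a voiced sound other than /d/.
The -ed suffix is realized as /ɪd/ after /t, d/; as /t/ after other voiceless consonants; and as /d/ after other voiced sounds.
So -ed on *learn* is pronounced /d/.

/d/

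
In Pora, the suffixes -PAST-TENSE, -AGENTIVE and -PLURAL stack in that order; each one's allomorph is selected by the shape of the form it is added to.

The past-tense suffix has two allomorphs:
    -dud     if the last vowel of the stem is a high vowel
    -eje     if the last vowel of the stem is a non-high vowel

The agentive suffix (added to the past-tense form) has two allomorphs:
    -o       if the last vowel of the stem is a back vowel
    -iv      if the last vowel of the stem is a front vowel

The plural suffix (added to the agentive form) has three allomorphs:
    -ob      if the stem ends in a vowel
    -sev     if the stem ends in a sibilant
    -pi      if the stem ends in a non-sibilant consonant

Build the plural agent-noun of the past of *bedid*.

*bedid* — last vowel /i/ (a high vowel) → -dud → *bediddud*.
The past-tense form *bediddud* — last vowel /u/ (a back vowel) → -o → *bediddudo*.
The agentive form *bediddudo* — final sound /o/ (a vowel) → -ob → *bediddudoob*.

bediddudoob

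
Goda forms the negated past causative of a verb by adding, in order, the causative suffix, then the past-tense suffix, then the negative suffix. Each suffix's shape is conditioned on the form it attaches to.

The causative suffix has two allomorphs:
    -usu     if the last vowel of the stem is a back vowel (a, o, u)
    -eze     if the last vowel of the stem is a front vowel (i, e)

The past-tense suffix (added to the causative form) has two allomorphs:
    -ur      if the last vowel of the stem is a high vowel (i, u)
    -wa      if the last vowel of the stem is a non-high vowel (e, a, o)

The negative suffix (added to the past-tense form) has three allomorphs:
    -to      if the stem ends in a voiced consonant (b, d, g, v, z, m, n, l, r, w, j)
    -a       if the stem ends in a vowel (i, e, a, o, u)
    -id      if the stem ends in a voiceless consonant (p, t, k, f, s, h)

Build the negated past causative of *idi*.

Since the last vowel of *idi* is /i/ (a front vowel), it takes -eze, giving *idieze*.
The causative form *idieze* — last vowel /e/ (a non-high vowel) → -wa → *idiezewa*.
The past-tense form *idiezewa* — final sound /a/ (a vowel) → -a → *idiezewaa*.

idiezewaa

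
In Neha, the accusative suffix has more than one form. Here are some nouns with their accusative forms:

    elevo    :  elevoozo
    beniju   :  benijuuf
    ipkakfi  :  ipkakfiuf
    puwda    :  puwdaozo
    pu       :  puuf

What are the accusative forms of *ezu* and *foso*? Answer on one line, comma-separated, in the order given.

ezuuf, fosoozo

The alternation tracks the last vowel of the stem — -uf when the last vowel of the stem is a high vowel (*beniju*, *ipkakfi*, *pu*); -ozo when the last vowel of the stem is a non-high vowel (*elevo*, *puwda*).
*ezu* — last vowel /u/ (a high vowel) → -uf → *ezuuf*.
*foso* — last vowel /o/ (a non-high vowel) → -ozo → *fosoozo*.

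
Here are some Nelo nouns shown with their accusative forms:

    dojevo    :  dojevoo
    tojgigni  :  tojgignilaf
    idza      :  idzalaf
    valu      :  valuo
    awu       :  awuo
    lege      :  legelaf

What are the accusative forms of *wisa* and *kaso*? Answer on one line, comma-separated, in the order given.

wisalaf, kasoo

The pattern is rounding harmony: -o when the last vowel of the stem is a rounded vowel (*dojevo*, *valu*, *awu*); -laf when the last vowel of the stem is an unrounded vowel (*tojgigni*, *idza*, *lege*).
*wisa*: last vowel = /a/, an unrounded vowel → -laf → *wisalaf*.
*kaso* — last vowel /o/ (a rounded vowel) → -o → *kasoo*.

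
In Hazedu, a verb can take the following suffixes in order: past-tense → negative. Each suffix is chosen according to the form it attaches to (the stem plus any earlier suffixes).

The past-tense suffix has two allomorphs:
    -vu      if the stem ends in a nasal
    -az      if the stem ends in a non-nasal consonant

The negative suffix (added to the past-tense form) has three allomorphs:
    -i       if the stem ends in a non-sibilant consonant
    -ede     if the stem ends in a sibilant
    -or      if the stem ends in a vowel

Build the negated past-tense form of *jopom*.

jopomvuor

*jopom* — final consonant /m/ (a nasal) → -vu → *jopomvu*.
Since the final sound of the past-tense form *jopomvu* is /u/ (a vowel), it takes -or, giving *jopomvuor*.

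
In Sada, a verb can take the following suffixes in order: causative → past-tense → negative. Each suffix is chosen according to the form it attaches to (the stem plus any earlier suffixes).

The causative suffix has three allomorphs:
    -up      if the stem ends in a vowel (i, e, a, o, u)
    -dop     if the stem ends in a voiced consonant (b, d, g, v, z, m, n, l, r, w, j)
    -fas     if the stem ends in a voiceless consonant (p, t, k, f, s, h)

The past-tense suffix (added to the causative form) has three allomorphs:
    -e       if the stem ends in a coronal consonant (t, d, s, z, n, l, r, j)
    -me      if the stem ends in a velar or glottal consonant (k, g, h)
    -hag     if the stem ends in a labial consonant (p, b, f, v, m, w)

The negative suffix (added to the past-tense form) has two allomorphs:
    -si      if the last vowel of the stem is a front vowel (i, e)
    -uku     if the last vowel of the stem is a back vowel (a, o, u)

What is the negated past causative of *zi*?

ziuphaguku

*zi*: final sound = /i/, a vowel → -up → *ziup*.
Since the final consonant of the causative form *ziup* is /p/ (labial), it takes -hag, giving *ziuphag*.
The past-tense form *ziuphag* — last vowel /a/ (a back vowel) → -uku → *ziuphaguku*.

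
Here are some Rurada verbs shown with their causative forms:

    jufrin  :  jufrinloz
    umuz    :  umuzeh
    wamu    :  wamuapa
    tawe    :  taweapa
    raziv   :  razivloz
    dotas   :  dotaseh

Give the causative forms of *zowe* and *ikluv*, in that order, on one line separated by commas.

The pattern is sibilance of the final sound: -eh when the stem ends in a sibilant (*umuz*, *dotas*); -loz when the stem ends in a non-sibilant consonant (*jufrin*, *raziv*); -apa when the stem ends in a vowel (*wamu*, *tawe*).
*zowe* — final sound /e/ (a vowel) → -apa → *zoweapa*.
*ikluv* — final sound /v/ (a non-sibilant consonant) → -loz → *ikluvloz*.

zoweapa, ikluvloz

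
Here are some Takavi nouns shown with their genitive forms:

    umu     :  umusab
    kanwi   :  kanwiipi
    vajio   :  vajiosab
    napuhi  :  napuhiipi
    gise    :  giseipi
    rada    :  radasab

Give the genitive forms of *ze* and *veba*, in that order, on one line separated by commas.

The alternation tracks the last vowel of the stem — -ipi when the last vowel of the stem is a front vowel (*kanwi*, *napuhi*, *gise*); -sab when the last vowel of the stem is a back vowel (*umu*, *vajio*, *rada*).
Since the last vowel of *ze* is /e/ (a front vowel), it takes -ipi, giving *zeipi*.
*veba* — last vowel /a/ (a back vowel) → -sab → *vebasab*.

zeipi, vebasab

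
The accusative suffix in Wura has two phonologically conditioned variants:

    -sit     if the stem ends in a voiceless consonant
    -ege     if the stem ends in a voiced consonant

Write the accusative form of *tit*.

titsit

*tit*: final consonant = /t/, voiceless → -sit → *titsit*.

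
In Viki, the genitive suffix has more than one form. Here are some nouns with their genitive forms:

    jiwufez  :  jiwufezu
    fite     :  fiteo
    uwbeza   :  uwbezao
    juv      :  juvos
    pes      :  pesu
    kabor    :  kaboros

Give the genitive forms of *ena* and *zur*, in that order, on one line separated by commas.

enao, zuros

Looking at the final sound of each stem: -u when the stem ends in a sibilant (*jiwufez*, *pes*); -os when the stem ends in a non-sibilant consonant (*juv*, *kabor*); -o when the stem ends in a vowel (*fite*, *uwbeza*).
Since the final sound of *ena* is /a/ (a vowel), it takes -o, giving *enao*.
*zur*: final sound = /r/, a non-sibilant consonant → -os → *zuros*.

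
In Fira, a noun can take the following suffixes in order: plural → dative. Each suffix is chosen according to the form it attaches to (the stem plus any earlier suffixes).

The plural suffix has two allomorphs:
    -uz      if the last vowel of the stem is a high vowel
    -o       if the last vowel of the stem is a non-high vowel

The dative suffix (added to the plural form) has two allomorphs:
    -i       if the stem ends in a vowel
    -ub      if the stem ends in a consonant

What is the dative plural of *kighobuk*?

kighobukuzub

Since the last vowel of *kighobuk* is /u/ (a high vowel), it takes -uz, giving *kighobukuz*.
The final sound of the plural form *kighobukuz* is /z/, which is a consonant, so the dative suffix is -ub, giving *kighobukuzub*.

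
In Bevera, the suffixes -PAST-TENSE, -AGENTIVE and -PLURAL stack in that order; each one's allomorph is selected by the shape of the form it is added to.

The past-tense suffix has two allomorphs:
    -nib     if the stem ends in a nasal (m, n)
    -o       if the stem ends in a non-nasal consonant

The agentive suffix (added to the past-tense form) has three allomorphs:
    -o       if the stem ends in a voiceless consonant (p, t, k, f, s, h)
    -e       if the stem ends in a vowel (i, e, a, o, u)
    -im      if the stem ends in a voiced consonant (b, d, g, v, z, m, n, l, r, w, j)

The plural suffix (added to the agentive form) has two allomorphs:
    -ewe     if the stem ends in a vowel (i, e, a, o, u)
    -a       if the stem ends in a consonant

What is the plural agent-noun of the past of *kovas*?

The final consonant of *kovas* is /s/, which is non-nasal, so the past-tense suffix is -o, giving *kovaso*.
Since the final sound of the past-tense form *kovaso* is /o/ (a vowel), it takes -e, giving *kovasoe*.
The agentive form *kovasoe*: final sound = /e/, a vowel → -ewe → *kovasoeewe*.

kovasoeewe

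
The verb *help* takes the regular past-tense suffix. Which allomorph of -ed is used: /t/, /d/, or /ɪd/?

/t/

The stem *help* ends in a voiceless consonant other than /t/.
The -ed suffix is realized as /ɪd/ after /t, d/; as /t/ after other voiceless consonants; and as /d/ after other voiced sounds.
So -ed on *help* is pronounced /t/.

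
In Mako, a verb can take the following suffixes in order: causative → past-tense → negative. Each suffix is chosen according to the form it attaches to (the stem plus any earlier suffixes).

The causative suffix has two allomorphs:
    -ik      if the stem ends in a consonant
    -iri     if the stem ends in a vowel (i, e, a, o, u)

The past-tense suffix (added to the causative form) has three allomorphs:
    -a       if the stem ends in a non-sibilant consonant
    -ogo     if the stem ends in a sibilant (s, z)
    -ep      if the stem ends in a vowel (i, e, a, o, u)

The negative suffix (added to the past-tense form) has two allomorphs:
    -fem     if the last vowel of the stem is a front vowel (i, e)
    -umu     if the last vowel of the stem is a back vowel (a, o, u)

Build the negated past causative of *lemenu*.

*lemenu*: final sound = /u/, a vowel → -iri → *lemenuiri*.
The causative form *lemenuiri* — final sound /i/ (a vowel) → -ep → *lemenuiriep*.
The last vowel of the past-tense form *lemenuiriep* is /e/, which is a front vowel, so the negative suffix is -fem, giving *lemenuiriepfem*.

lemenuiriepfem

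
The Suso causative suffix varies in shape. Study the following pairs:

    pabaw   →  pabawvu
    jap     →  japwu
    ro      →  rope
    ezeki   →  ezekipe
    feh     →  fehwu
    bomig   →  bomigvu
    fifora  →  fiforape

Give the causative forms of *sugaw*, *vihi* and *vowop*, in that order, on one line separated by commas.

The suffix is conditioned by the final sound: -wu when the stem ends in a voiceless consonant (*jap*, *feh*); -vu when the stem ends in a voiced consonant (*pabaw*, *bomig*); -pe when the stem ends in a vowel (*ro*, *ezeki*, *fifora*).
*sugaw*: final sound = /w/, a voiced consonant → -vu → *sugawvu*.
Since the final sound of *vihi* is /i/ (a vowel), it takes -pe, giving *vihipe*.
The final sound of *vowop* is /p/, which is a voiceless consonant, so the suffix is -wu, giving *vowopwu*.

sugawvu, vihipe, vowopwu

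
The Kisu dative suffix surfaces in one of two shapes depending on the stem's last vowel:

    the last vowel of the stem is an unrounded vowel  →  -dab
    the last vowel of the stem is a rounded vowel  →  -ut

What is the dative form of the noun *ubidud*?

*ubidud* — last vowel /u/ (a rounded vowel) → -ut → *ubidudut*.

ubidudut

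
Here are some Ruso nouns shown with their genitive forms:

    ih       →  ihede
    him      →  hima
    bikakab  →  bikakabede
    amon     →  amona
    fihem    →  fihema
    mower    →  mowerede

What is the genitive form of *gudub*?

gudubede

The alternation tracks the final consonant of the stem — -a when the stem ends in a nasal (*him*, *amon*, *fihem*); -ede when the stem ends in a non-nasal consonant (*ih*, *bikakab*, *mower*).
The final consonant of *gudub* is /b/, which is non-nasal, so the suffix is -ede, giving *gudubede*.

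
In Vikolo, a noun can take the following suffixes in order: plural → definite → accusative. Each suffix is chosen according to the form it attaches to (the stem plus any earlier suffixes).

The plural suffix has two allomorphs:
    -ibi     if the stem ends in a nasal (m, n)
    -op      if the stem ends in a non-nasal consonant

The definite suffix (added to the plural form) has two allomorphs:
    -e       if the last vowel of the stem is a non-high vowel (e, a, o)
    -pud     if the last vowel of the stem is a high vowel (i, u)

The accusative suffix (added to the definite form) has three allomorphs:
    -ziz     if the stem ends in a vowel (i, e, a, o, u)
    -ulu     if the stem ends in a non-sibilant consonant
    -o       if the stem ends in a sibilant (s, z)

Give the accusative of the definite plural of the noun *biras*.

birasopeziz

*biras* — final consonant /s/ (non-nasal) → -op → *birasop*.
The plural form *birasop* — last vowel /o/ (a non-high vowel) → -e → *birasope*.
The definite form *birasope* — final sound /e/ (a vowel) → -ziz → *birasopeziz*.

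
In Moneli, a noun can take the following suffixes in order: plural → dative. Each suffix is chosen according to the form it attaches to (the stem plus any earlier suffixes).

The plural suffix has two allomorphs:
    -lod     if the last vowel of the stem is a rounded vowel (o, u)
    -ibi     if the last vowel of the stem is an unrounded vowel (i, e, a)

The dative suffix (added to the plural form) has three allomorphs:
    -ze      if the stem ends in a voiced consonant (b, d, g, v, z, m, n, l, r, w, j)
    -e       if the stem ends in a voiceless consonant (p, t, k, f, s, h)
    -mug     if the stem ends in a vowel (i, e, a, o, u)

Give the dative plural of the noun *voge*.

vogeibimug

The last vowel of *voge* is /e/, which is an unrounded vowel, so the plural suffix is -ibi, giving *vogeibi*.
The plural form *vogeibi*: final sound = /i/, a vowel → -mug → *vogeibimug*.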